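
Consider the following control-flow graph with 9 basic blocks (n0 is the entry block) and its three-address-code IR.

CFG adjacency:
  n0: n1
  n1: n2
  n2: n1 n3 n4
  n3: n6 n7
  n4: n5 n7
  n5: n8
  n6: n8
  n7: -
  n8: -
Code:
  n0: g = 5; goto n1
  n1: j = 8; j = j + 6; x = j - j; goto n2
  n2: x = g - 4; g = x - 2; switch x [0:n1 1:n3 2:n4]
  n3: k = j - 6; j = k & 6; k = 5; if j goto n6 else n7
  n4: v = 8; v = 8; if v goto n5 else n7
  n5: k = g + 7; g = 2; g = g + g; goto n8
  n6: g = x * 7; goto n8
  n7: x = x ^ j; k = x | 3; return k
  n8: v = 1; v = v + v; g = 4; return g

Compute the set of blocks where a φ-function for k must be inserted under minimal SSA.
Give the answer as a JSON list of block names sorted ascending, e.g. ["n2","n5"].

Answer: ["n7", "n8"]

Derivation:
idom tree: n1←n0 n2←n1 n3←n2 n4←n2 n5←n4 n6←n3 n7←n2 n8←n2
Dom∩ at merges:
  n1: preds {n0,n2}: {n0} ∩ {n0,n1,n2} = {n0}; idom=n0
  n7: preds {n3,n4}: {n0,n1,n2,n3} ∩ {n0,n1,n2,n4} = {n0,n1,n2}; idom=n2
  n8: preds {n5,n6}: {n0,n1,n2,n4,n5} ∩ {n0,n1,n2,n3,n6} = {n0,n1,n2}; idom=n2

Frontier:
  n1←n0: walk · to n0
  n1←n2: walk n2→n1 to n0
  n7←n3: walk n3 to n2
  n7←n4: walk n4 to n2
  n8←n5: walk n5→n4 to n2
  n8←n6: walk n6→n3 to n2
  DF(n0)=∅
  DF(n1)={n1}
  DF(n2)={n1}
  DF(n3)={n7,n8}
  DF(n4)={n7,n8}
  DF(n5)={n8}
  DF(n6)={n8}
  DF(n7)=∅
  DF(n8)=∅

φ for k: defs {n3,n5,n7}
  DF⁺ = {n7,n8}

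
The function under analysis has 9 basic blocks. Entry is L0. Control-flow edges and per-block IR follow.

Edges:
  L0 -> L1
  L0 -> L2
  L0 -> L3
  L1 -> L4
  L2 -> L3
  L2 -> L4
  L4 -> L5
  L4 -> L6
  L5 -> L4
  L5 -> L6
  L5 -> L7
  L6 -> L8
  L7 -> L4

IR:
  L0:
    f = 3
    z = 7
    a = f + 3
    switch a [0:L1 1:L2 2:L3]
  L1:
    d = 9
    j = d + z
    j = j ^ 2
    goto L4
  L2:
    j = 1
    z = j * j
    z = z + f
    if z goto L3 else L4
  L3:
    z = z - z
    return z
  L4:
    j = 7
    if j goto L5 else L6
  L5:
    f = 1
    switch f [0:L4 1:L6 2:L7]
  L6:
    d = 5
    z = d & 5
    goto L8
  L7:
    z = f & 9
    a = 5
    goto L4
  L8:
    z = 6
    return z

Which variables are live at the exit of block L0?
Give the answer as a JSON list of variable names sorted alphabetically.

Answer: ["f", "z"]

Analysis:
def/use:
  L0: def={a,f,z} ue=∅
  L1: def={d,j} ue={z}
  L2: def={j,z} ue={f}
  L3: def={z} ue={z}
  L4: def={j} ue=∅
  L5: def={f} ue=∅
  L6: def={d,z} ue=∅
  L7: def={a,z} ue={f}
  L8: def={z} ue=∅

Live sets:
  live L0: ∅→{f,z}
  live L1: {z}→∅
  live L2: {f}→{z}
  live L3: {z}→∅
  live L4: ∅→∅
  live L5: ∅→{f}
  live L6: ∅→∅
  live L7: {f}→∅
  live L8: ∅→∅

live-out(L0) = ["f", "z"]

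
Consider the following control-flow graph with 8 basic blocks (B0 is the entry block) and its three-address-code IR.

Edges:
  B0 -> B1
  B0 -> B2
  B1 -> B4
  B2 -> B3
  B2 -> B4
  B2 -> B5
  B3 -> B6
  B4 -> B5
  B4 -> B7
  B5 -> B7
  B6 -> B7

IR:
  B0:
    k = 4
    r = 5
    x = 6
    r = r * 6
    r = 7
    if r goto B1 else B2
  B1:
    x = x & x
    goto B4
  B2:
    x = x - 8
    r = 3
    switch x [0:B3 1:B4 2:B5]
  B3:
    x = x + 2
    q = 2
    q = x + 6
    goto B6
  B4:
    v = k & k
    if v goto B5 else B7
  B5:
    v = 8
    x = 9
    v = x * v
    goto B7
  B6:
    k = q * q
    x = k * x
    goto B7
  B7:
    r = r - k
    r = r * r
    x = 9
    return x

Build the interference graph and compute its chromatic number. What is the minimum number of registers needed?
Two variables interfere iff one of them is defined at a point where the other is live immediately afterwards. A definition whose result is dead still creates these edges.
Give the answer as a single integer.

Per-block:
  B0: {k,r,x} / ∅
  B1: {x} / {x}
  B2: {r,x} / {x}
  B3: {q,x} / {x}
  B4: {v} / {k}
  B5: {v,x} / ∅
  B6: {k,x} / {q,x}
  B7: {r,x} / {k,r}

Backward fixpoint:
  B0: in=∅ out={k,r,x}
  B1: in={k,r,x} out={k,r}
  B2: in={k,x} out={k,r,x}
  B3: in={r,x} out={q,r,x}
  B4: in={k,r} out={k,r}
  B5: in={k,r} out={k,r}
  B6: in={q,r,x} out={k,r}
  B7: in={k,r} out=∅

Interfere edges:
  k↔{r,v,x}
  q↔{r,x}
  r↔{k,q,v,x}
  v↔{k,r,x}
  x↔{k,q,r,v}

Chromatic number:
  lower bound: {k,r,v,x} mutually conflict ⇒ χ ≥ 4
  assign k→R2 q→R2 r→R0 v→R3 x→R1 — no edge inside a register ⇒ χ ≤ 4
  χ = 4

Answer: 4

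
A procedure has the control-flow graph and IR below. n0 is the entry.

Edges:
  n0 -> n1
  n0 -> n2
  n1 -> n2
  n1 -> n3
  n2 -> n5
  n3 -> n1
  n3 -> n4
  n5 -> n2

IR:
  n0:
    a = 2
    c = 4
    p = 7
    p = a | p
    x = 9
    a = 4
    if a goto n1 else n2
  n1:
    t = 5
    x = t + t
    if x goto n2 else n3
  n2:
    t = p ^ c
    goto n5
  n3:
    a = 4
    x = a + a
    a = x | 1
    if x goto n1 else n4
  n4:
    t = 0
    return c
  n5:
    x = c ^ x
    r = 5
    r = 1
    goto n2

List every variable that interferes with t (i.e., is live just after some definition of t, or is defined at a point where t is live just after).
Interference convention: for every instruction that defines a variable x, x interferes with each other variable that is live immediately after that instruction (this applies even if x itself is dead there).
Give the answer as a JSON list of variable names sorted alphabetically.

Block summaries:
  n0: def={a,c,p,x} ue=∅
  n1: def={t,x} ue=∅
  n2: def={t} ue={c,p}
  n3: def={a,x} ue=∅
  n4: def={t} ue={c}
  n5: def={r,x} ue={c,x}

Backward fixpoint:
  live n0: ∅→{c,p,x}
  live n1: {c,p}→{c,p,x}
  live n2: {c,p,x}→{c,p,x}
  live n3: {c,p}→{c,p}
  live n4: {c}→∅
  live n5: {c,p,x}→{c,p,x}

Interference:
  a: {c,p,x}
  c: {a,p,r,t,x}
  p: {a,c,r,t,x}
  r: {c,p,x}
  t: {c,p,x}
  x: {a,c,p,r,t}

N(t) = ["c", "p", "x"]

Answer: ["c", "p", "x"]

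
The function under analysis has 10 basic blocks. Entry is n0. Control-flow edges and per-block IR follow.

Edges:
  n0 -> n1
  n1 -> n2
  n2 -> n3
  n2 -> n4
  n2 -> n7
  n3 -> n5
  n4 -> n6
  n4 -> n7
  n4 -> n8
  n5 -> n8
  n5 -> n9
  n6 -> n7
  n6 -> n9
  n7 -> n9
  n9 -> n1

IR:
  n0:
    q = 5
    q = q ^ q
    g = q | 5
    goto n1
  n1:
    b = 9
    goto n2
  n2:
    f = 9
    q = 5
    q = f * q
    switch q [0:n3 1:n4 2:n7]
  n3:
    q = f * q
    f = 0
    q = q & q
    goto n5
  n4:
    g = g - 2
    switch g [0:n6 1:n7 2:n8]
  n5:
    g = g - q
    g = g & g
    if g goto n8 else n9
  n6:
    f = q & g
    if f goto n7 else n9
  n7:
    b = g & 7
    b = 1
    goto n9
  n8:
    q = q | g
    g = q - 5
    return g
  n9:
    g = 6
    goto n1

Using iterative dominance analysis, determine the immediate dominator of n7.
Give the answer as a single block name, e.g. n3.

idom tree: n1←n0 n2←n1 n3←n2 n4←n2 n5←n3 n6←n4 n7←n2 n8←n2 n9←n2
Join-block Dom:
  n1: preds {n0,n9}: {n0} ∩ {n0,n1,n2,n9} = {n0}; idom=n0
  n7: preds {n2,n4,n6}: {n0,n1,n2} ∩ {n0,n1,n2,n4} ∩ {n0,n1,n2,n4,n6} = {n0,n1,n2}; idom=n2
  n8: preds {n4,n5}: {n0,n1,n2,n4} ∩ {n0,n1,n2,n3,n5} = {n0,n1,n2}; idom=n2
  n9: preds {n5,n6,n7}: {n0,n1,n2,n3,n5} ∩ {n0,n1,n2,n4,n6} ∩ {n0,n1,n2,n7} = {n0,n1,n2}; idom=n2

idom(n7) = n2

Answer: n2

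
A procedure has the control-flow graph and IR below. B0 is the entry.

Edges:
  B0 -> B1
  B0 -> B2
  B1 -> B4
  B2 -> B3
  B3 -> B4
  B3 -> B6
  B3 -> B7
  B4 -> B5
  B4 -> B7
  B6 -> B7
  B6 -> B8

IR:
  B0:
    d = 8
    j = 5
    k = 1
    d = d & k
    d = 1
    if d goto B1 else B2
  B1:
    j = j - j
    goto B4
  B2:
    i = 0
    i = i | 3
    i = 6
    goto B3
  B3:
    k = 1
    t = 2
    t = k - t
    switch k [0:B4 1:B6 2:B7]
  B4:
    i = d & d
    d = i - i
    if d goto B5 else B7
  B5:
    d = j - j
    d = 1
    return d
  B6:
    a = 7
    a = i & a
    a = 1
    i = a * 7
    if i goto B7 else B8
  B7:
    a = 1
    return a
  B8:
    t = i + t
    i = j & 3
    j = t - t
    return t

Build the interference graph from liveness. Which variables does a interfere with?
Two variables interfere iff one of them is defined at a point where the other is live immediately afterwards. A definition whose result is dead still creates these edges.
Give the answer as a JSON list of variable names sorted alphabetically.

Answer: ["i", "j", "t"]

Working:
Per-block:
  B0: def={d,j,k} ue=∅
  B1: def={j} ue={j}
  B2: def={i} ue=∅
  B3: def={k,t} ue=∅
  B4: def={d,i} ue={d}
  B5: def={d} ue={j}
  B6: def={a,i} ue={i}
  B7: def={a} ue=∅
  B8: def={i,j,t} ue={i,j,t}

Liveness:
  B0: in=∅ out={d,j}
  B1: in={d,j} out={d,j}
  B2: in={d,j} out={d,i,j}
  B3: in={d,i,j} out={d,i,j,t}
  B4: in={d,j} out={j}
  B5: in={j} out=∅
  B6: in={i,j,t} out={i,j,t}
  B7: in=∅ out=∅
  B8: in={i,j,t} out=∅

Interference:
  a: {i,j,t}
  d: {i,j,k,t}
  i: {a,d,j,k,t}
  j: {a,d,i,k,t}
  k: {d,i,j,t}
  t: {a,d,i,j,k}

N(a) = ["i", "j", "t"]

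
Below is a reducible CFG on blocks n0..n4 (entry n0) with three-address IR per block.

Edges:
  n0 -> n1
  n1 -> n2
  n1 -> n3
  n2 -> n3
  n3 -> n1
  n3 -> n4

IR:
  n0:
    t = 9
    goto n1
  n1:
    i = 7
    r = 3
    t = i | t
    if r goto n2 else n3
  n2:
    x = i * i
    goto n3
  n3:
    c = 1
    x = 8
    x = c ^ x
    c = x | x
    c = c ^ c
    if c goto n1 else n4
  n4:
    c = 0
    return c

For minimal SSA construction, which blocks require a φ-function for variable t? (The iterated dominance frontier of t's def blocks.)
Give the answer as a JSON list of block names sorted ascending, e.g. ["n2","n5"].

Answer: ["n1"]

Analysis:
idom tree: n1←n0 n2←n1 n3←n1 n4←n3
Dom∩ at merges:
  n1: preds {n0,n3}: {n0} ∩ {n0,n1,n3} = {n0}; idom=n0
  n3: preds {n1,n2}: {n0,n1} ∩ {n0,n1,n2} = {n0,n1}; idom=n1

DF derivation:
  join n1 pred n0: · stop@n0
  join n1 pred n3: n3→n1 stop@n0
  join n3 pred n1: · stop@n1
  join n3 pred n2: n2 stop@n1
  n0 → ∅
  n1 → {n1}
  n2 → {n3}
  n3 → {n1}
  n4 → ∅

φ for t: defs {n0,n1}
  DF⁺ = {n1}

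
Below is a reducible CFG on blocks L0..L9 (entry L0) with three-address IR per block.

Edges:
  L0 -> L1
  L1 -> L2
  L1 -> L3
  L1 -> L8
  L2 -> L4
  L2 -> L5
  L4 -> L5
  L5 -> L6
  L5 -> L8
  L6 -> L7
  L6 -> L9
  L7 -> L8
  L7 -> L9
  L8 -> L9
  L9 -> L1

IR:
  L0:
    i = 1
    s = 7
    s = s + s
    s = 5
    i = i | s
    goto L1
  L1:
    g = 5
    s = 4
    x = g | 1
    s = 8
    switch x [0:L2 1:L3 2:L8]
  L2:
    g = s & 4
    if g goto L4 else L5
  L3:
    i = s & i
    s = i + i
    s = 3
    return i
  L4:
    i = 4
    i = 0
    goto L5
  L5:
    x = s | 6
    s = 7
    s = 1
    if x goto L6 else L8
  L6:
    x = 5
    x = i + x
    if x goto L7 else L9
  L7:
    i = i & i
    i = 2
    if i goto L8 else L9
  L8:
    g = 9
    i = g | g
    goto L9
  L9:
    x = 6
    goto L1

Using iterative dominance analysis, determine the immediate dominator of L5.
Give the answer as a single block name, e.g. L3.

idom tree: L1←L0 L2←L1 L3←L1 L4←L2 L5←L2 L6←L5 L7←L6 L8←L1 L9←L1
Join-block Dom:
  L1: preds {L0,L9}: {L0} ∩ {L0,L1,L9} = {L0}; idom=L0
  L5: preds {L2,L4}: {L0,L1,L2} ∩ {L0,L1,L2,L4} = {L0,L1,L2}; idom=L2
  L8: preds {L1,L5,L7}: {L0,L1} ∩ {L0,L1,L2,L5} ∩ {L0,L1,L2,L5,L6,L7} = {L0,L1}; idom=L1
  L9: preds {L6,L7,L8}: {L0,L1,L2,L5,L6} ∩ {L0,L1,L2,L5,L6,L7} ∩ {L0,L1,L8} = {L0,L1}; idom=L1

idom(L5) = L2

Answer: L2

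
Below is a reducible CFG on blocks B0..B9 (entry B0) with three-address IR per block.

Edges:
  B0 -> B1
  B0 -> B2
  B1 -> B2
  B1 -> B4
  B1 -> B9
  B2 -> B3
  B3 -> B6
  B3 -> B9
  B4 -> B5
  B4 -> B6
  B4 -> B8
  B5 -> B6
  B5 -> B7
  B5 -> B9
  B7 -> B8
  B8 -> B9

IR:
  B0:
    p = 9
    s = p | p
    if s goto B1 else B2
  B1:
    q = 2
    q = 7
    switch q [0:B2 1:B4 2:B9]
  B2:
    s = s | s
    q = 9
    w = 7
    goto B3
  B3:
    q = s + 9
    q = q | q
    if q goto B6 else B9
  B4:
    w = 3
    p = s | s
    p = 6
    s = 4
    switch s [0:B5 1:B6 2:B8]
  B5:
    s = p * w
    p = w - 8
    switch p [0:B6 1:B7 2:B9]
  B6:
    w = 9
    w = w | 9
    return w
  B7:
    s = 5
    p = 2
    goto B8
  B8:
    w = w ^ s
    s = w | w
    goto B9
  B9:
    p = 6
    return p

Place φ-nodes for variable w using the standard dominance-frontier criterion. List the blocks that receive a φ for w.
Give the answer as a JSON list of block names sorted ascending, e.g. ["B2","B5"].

Answer: ["B6", "B9"]

Derivation:
idom tree: B1←B0 B2←B0 B3←B2 B4←B1 B5←B4 B6←B0 B7←B5 B8←B4 B9←B0
Dom at joins:
  B2: preds {B0,B1}: {B0} ∩ {B0,B1} = {B0}; idom=B0
  B6: preds {B3,B4,B5}: {B0,B2,B3} ∩ {B0,B1,B4} ∩ {B0,B1,B4,B5} = {B0}; idom=B0
  B8: preds {B4,B7}: {B0,B1,B4} ∩ {B0,B1,B4,B5,B7} = {B0,B1,B4}; idom=B4
  B9: preds {B1,B3,B5,B8}: {B0,B1} ∩ {B0,B2,B3} ∩ {B0,B1,B4,B5} ∩ {B0,B1,B4,B8} = {B0}; idom=B0

Frontier:
  join B2 pred B0: · stop@B0
  join B2 pred B1: B1 stop@B0
  join B6 pred B3: B3→B2 stop@B0
  join B6 pred B4: B4→B1 stop@B0
  join B6 pred B5: B5→B4→B1 stop@B0
  join B8 pred B4: · stop@B4
  join B8 pred B7: B7→B5 stop@B4
  join B9 pred B1: B1 stop@B0
  join B9 pred B3: B3→B2 stop@B0
  join B9 pred B5: B5→B4→B1 stop@B0
  join B9 pred B8: B8→B4→B1 stop@B0
  B0 → ∅
  B1 → {B2,B6,B9}
  B2 → {B6,B9}
  B3 → {B6,B9}
  B4 → {B6,B9}
  B5 → {B6,B8,B9}
  B6 → ∅
  B7 → {B8}
  B8 → {B9}
  B9 → ∅

φ for w: defs {B2,B4,B6,B8}
  DF⁺ = {B6,B9}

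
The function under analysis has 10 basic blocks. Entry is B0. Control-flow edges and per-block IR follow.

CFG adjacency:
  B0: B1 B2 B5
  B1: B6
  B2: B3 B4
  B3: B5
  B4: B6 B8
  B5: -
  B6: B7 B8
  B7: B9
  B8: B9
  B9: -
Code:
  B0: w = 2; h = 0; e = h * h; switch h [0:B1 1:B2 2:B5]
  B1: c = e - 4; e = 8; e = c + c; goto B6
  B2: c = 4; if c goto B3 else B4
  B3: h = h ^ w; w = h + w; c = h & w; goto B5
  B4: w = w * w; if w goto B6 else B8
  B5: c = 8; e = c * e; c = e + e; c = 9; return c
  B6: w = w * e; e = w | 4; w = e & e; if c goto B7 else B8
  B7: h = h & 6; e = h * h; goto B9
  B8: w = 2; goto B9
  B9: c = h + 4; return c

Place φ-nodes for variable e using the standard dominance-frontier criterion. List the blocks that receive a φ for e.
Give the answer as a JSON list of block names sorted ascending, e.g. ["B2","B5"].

Answer: ["B6", "B8", "B9"]

Derivation:
idom tree: B1←B0 B2←B0 B3←B2 B4←B2 B5←B0 B6←B0 B7←B6 B8←B0 B9←B0
Join-block Dom:
  B5: preds {B0,B3}: {B0} ∩ {B0,B2,B3} = {B0}; idom=B0
  B6: preds {B1,B4}: {B0,B1} ∩ {B0,B2,B4} = {B0}; idom=B0
  B8: preds {B4,B6}: {B0,B2,B4} ∩ {B0,B6} = {B0}; idom=B0
  B9: preds {B7,B8}: {B0,B6,B7} ∩ {B0,B8} = {B0}; idom=B0

DF derivation:
  join B5 pred B0: · stop@B0
  join B5 pred B3: B3→B2 stop@B0
  join B6 pred B1: B1 stop@B0
  join B6 pred B4: B4→B2 stop@B0
  join B8 pred B4: B4→B2 stop@B0
  join B8 pred B6: B6 stop@B0
  join B9 pred B7: B7→B6 stop@B0
  join B9 pred B8: B8 stop@B0
  B0 → ∅
  B1 → {B6}
  B2 → {B5,B6,B8}
  B3 → {B5}
  B4 → {B6,B8}
  B5 → ∅
  B6 → {B8,B9}
  B7 → {B9}
  B8 → {B9}
  B9 → ∅

φ for e: defs {B0,B1,B5,B6,B7}
  DF⁺ = {B6,B8,B9}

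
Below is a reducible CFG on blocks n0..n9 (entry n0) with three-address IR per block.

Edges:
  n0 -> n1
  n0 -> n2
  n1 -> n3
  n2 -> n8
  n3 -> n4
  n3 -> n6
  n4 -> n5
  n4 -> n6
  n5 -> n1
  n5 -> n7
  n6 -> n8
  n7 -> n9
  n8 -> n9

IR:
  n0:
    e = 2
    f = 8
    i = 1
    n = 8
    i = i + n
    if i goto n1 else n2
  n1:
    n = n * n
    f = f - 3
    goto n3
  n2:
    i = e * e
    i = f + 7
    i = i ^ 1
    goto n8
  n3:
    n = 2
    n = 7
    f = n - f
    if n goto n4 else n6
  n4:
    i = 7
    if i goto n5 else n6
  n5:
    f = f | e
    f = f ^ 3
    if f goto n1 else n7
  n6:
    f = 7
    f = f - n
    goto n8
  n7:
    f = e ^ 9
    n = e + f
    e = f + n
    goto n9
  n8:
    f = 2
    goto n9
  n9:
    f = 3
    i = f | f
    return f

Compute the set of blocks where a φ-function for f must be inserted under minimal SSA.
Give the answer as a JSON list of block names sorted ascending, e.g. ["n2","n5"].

idom tree: n1←n0 n2←n0 n3←n1 n4←n3 n5←n4 n6←n3 n7←n5 n8←n0 n9←n0
Dom∩ at merges:
  n1: preds {n0,n5}: {n0} ∩ {n0,n1,n3,n4,n5} = {n0}; idom=n0
  n6: preds {n3,n4}: {n0,n1,n3} ∩ {n0,n1,n3,n4} = {n0,n1,n3}; idom=n3
  n8: preds {n2,n6}: {n0,n2} ∩ {n0,n1,n3,n6} = {n0}; idom=n0
  n9: preds {n7,n8}: {n0,n1,n3,n4,n5,n7} ∩ {n0,n8} = {n0}; idom=n0

Frontier:
  n1←n0: walk · to n0
  n1←n5: walk n5→n4→n3→n1 to n0
  n6←n3: walk · to n3
  n6←n4: walk n4 to n3
  n8←n2: walk n2 to n0
  n8←n6: walk n6→n3→n1 to n0
  n9←n7: walk n7→n5→n4→n3→n1 to n0
  n9←n8: walk n8 to n0
  n0: DF=∅
  n1: DF={n1,n8,n9}
  n2: DF={n8}
  n3: DF={n1,n8,n9}
  n4: DF={n1,n6,n9}
  n5: DF={n1,n9}
  n6: DF={n8}
  n7: DF={n9}
  n8: DF={n9}
  n9: DF=∅

φ for f: defs {n0,n1,n3,n5,n6,n7,n8,n9}
  DF⁺ = {n1,n8,n9}

Answer: ["n1", "n8", "n9"]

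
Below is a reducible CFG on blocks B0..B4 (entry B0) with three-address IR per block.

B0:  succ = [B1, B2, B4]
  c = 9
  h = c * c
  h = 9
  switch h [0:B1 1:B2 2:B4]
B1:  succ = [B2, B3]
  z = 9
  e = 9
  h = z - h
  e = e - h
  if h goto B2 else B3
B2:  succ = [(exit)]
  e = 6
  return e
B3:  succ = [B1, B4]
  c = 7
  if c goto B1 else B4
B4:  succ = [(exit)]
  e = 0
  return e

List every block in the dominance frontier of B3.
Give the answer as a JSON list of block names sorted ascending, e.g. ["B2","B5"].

Answer: ["B1", "B4"]

Derivation:
idom tree: B1←B0 B2←B0 B3←B1 B4←B0
Join-block Dom:
  B1: preds {B0,B3}: {B0} ∩ {B0,B1,B3} = {B0}; idom=B0
  B2: preds {B0,B1}: {B0} ∩ {B0,B1} = {B0}; idom=B0
  B4: preds {B0,B3}: {B0} ∩ {B0,B1,B3} = {B0}; idom=B0

Frontier:
  join B1 pred B0: · stop@B0
  join B1 pred B3: B3→B1 stop@B0
  join B2 pred B0: · stop@B0
  join B2 pred B1: B1 stop@B0
  join B4 pred B0: · stop@B0
  join B4 pred B3: B3→B1 stop@B0
  B0: DF=∅
  B1: DF={B1,B2,B4}
  B2: DF=∅
  B3: DF={B1,B4}
  B4: DF=∅

DF(B3) = ["B1", "B4"]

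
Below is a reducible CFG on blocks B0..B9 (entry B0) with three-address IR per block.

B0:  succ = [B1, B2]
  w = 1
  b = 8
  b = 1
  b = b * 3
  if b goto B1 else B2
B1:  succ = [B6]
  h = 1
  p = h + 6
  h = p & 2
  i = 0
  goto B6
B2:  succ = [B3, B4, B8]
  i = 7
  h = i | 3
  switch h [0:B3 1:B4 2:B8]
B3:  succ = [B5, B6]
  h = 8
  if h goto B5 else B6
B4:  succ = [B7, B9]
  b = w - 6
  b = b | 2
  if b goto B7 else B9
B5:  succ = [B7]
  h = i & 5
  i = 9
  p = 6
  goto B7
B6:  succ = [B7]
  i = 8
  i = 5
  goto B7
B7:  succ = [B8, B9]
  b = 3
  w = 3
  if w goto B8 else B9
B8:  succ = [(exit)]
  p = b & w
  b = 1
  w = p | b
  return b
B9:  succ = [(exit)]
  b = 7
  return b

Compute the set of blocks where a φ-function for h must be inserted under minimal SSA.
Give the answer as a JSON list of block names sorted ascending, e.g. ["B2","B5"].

idom tree: B1←B0 B2←B0 B3←B2 B4←B2 B5←B3 B6←B0 B7←B0 B8←B0 B9←B0
Dom∩ at merges:
  B6: preds {B1,B3}: {B0,B1} ∩ {B0,B2,B3} = {B0}; idom=B0
  B7: preds {B4,B5,B6}: {B0,B2,B4} ∩ {B0,B2,B3,B5} ∩ {B0,B6} = {B0}; idom=B0
  B8: preds {B2,B7}: {B0,B2} ∩ {B0,B7} = {B0}; idom=B0
  B9: preds {B4,B7}: {B0,B2,B4} ∩ {B0,B7} = {B0}; idom=B0

DF walk-up:
  B6←B1: walk B1 to B0
  B6←B3: walk B3→B2 to B0
  B7←B4: walk B4→B2 to B0
  B7←B5: walk B5→B3→B2 to B0
  B7←B6: walk B6 to B0
  B8←B2: walk B2 to B0
  B8←B7: walk B7 to B0
  B9←B4: walk B4→B2 to B0
  B9←B7: walk B7 to B0
  DF(B0)=∅
  DF(B1)={B6}
  DF(B2)={B6,B7,B8,B9}
  DF(B3)={B6,B7}
  DF(B4)={B7,B9}
  DF(B5)={B7}
  DF(B6)={B7}
  DF(B7)={B8,B9}
  DF(B8)=∅
  DF(B9)=∅

φ for h: defs {B1,B2,B3,B5}
  DF⁺ = {B6,B7,B8,B9}

Answer: ["B6", "B7", "B8", "B9"]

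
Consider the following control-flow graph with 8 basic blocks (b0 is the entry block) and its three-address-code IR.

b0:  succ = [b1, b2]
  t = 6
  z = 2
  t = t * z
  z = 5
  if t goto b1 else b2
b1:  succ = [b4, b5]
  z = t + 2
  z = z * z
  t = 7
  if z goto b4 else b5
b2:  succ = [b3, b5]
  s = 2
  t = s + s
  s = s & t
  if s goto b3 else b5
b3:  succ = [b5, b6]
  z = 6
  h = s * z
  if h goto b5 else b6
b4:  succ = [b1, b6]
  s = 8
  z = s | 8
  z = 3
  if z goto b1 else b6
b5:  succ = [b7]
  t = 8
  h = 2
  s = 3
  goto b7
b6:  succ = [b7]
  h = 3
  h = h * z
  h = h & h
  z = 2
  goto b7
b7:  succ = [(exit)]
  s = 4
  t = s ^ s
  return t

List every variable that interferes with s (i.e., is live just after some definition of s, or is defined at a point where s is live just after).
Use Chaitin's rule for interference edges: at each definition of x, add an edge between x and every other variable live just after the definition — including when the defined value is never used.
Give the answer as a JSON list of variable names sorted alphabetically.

def/use:
  b0: {t,z} / ∅
  b1: {t,z} / {t}
  b2: {s,t} / ∅
  b3: {h,z} / {s}
  b4: {s,z} / ∅
  b5: {h,s,t} / ∅
  b6: {h,z} / {z}
  b7: {s,t} / ∅

Backward fixpoint:
  live b0: ∅→{t}
  live b1: {t}→{t}
  live b2: ∅→{s}
  live b3: {s}→{z}
  live b4: {t}→{t,z}
  live b5: ∅→∅
  live b6: {z}→∅
  live b7: ∅→∅

Interference:
  h: {z}
  s: {t,z}
  t: {s,z}
  z: {h,s,t}

N(s) = ["t", "z"]

Answer: ["t", "z"]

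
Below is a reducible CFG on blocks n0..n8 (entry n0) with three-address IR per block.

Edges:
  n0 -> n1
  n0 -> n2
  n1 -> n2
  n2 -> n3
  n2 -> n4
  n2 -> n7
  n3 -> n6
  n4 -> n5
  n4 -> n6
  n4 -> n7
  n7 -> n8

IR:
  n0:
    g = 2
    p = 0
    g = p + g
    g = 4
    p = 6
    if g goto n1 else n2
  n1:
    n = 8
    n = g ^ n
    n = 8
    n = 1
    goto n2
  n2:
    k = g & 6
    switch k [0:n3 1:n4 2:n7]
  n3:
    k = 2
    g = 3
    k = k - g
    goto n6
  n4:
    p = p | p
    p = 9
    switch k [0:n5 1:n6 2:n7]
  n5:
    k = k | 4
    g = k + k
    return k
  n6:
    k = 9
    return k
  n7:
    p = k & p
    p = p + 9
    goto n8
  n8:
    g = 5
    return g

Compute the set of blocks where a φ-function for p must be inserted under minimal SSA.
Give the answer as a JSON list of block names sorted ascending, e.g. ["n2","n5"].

Answer: ["n6", "n7"]

Analysis:
idom tree: n1←n0 n2←n0 n3←n2 n4←n2 n5←n4 n6←n2 n7←n2 n8←n7
Dom∩ at merges:
  n2: preds {n0,n1}: {n0} ∩ {n0,n1} = {n0}; idom=n0
  n6: preds {n3,n4}: {n0,n2,n3} ∩ {n0,n2,n4} = {n0,n2}; idom=n2
  n7: preds {n2,n4}: {n0,n2} ∩ {n0,n2,n4} = {n0,n2}; idom=n2

DF walk-up:
  join n2 pred n0: · stop@n0
  join n2 pred n1: n1 stop@n0
  join n6 pred n3: n3 stop@n2
  join n6 pred n4: n4 stop@n2
  join n7 pred n2: · stop@n2
  join n7 pred n4: n4 stop@n2
  n0: DF=∅
  n1: DF={n2}
  n2: DF=∅
  n3: DF={n6}
  n4: DF={n6,n7}
  n5: DF=∅
  n6: DF=∅
  n7: DF=∅
  n8: DF=∅

φ for p: defs {n0,n4,n7}
  DF⁺ = {n6,n7}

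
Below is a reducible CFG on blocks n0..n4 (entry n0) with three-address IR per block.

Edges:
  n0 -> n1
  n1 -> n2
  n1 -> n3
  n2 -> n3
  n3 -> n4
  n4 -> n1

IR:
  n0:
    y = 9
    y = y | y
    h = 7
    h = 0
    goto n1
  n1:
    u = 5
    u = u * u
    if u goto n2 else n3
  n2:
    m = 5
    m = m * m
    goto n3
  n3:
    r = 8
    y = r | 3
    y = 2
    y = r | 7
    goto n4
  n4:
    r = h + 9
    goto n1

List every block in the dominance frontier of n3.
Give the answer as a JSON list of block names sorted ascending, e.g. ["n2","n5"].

Answer: ["n1"]

Derivation:
idom tree: n1←n0 n2←n1 n3←n1 n4←n3
Dom at joins:
  n1: preds {n0,n4}: {n0} ∩ {n0,n1,n3,n4} = {n0}; idom=n0
  n3: preds {n1,n2}: {n0,n1} ∩ {n0,n1,n2} = {n0,n1}; idom=n1

DF derivation:
  join n1 pred n0: · stop@n0
  join n1 pred n4: n4→n3→n1 stop@n0
  join n3 pred n1: · stop@n1
  join n3 pred n2: n2 stop@n1
  n0: DF=∅
  n1: DF={n1}
  n2: DF={n3}
  n3: DF={n1}
  n4: DF={n1}

DF(n3) = ["n1"]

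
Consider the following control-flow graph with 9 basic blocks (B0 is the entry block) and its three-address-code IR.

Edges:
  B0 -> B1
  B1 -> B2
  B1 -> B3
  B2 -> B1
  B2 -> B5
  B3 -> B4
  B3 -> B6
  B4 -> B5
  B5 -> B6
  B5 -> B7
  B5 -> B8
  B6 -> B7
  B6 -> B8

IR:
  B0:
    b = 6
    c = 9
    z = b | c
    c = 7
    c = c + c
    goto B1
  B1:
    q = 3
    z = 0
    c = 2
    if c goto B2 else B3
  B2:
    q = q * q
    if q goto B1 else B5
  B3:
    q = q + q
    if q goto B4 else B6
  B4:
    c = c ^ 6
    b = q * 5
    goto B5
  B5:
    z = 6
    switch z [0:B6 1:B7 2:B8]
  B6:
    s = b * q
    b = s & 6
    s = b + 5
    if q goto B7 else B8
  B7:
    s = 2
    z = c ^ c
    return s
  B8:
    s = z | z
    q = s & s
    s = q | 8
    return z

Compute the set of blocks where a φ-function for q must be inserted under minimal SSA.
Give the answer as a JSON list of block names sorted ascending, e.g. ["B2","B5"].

idom tree: B1←B0 B2←B1 B3←B1 B4←B3 B5←B1 B6←B1 B7←B1 B8←B1
Join-block Dom:
  B1: preds {B0,B2}: {B0} ∩ {B0,B1,B2} = {B0}; idom=B0
  B5: preds {B2,B4}: {B0,B1,B2} ∩ {B0,B1,B3,B4} = {B0,B1}; idom=B1
  B6: preds {B3,B5}: {B0,B1,B3} ∩ {B0,B1,B5} = {B0,B1}; idom=B1
  B7: preds {B5,B6}: {B0,B1,B5} ∩ {B0,B1,B6} = {B0,B1}; idom=B1
  B8: preds {B5,B6}: {B0,B1,B5} ∩ {B0,B1,B6} = {B0,B1}; idom=B1

DF walk-up:
  B1←B0: walk · to B0
  B1←B2: walk B2→B1 to B0
  B5←B2: walk B2 to B1
  B5←B4: walk B4→B3 to B1
  B6←B3: walk B3 to B1
  B6←B5: walk B5 to B1
  B7←B5: walk B5 to B1
  B7←B6: walk B6 to B1
  B8←B5: walk B5 to B1
  B8←B6: walk B6 to B1
  DF(B0)=∅
  DF(B1)={B1}
  DF(B2)={B1,B5}
  DF(B3)={B5,B6}
  DF(B4)={B5}
  DF(B5)={B6,B7,B8}
  DF(B6)={B7,B8}
  DF(B7)=∅
  DF(B8)=∅

φ for q: defs {B1,B2,B3,B8}
  DF⁺ = {B1,B5,B6,B7,B8}

Answer: ["B1", "B5", "B6", "B7", "B8"]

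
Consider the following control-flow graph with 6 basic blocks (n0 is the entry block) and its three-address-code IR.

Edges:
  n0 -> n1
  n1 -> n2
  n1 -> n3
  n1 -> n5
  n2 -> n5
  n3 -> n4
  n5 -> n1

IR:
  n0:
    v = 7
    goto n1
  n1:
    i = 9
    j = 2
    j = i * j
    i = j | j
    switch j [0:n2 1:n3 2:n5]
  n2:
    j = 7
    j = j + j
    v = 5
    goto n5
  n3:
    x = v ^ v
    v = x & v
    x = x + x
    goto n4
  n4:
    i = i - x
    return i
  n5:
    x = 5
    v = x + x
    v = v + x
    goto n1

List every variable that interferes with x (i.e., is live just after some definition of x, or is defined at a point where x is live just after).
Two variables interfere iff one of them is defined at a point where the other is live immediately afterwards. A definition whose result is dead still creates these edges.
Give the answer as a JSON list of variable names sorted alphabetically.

Answer: ["i", "v"]

Derivation:
Per-block:
  n0 def {v} use ∅
  n1 def {i,j} use ∅
  n2 def {j,v} use ∅
  n3 def {v,x} use {v}
  n4 def {i} use {i,x}
  n5 def {v,x} use ∅

Liveness:
  n0: in=∅ out={v}
  n1: in={v} out={i,v}
  n2: in=∅ out=∅
  n3: in={i,v} out={i,x}
  n4: in={i,x} out=∅
  n5: in=∅ out={v}

Conflict graph:
  i: {j,v,x}
  j: {i,v}
  v: {i,j,x}
  x: {i,v}

N(x) = ["i", "v"]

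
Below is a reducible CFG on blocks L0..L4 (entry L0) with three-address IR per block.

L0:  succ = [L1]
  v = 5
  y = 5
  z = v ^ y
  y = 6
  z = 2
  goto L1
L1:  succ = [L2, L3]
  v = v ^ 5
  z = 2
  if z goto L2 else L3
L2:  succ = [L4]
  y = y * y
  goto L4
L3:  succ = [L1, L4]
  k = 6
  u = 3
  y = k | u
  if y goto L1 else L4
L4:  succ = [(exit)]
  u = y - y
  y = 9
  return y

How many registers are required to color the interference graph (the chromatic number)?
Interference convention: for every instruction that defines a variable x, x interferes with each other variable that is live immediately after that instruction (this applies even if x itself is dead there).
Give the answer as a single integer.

def/use:
  L0: {v,y,z} / ∅
  L1: {v,z} / {v}
  L2: {y} / {y}
  L3: {k,u,y} / ∅
  L4: {u,y} / {y}

Liveness:
  live L0: ∅→{v,y}
  live L1: {v,y}→{v,y}
  live L2: {y}→{y}
  live L3: {v}→{v,y}
  live L4: {y}→∅

Conflict graph:
  k↔{u,v}
  u↔{k,v}
  v↔{k,u,y,z}
  y↔{v,z}
  z↔{v,y}

Chromatic number:
  lower bound: {k,u,v} mutually conflict ⇒ χ ≥ 3
  3-colouring: R0={v}  R1={k,y}  R2={u,z}
  χ = 3

Answer: 3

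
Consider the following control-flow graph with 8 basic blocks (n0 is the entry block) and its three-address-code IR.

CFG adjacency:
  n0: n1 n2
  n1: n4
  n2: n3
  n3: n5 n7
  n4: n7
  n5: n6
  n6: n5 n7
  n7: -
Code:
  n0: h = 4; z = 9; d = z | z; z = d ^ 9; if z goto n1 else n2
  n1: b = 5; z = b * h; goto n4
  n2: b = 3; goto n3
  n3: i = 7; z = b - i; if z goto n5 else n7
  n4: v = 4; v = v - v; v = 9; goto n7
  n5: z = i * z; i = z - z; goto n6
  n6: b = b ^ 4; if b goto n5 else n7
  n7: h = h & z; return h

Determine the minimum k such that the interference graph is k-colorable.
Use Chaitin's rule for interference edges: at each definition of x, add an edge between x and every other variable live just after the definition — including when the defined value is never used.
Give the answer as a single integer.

Answer: 4

Derivation:
Block summaries:
  n0: def={d,h,z} ue=∅
  n1: def={b,z} ue={h}
  n2: def={b} ue=∅
  n3: def={i,z} ue={b}
  n4: def={v} ue=∅
  n5: def={i,z} ue={i,z}
  n6: def={b} ue={b}
  n7: def={h} ue={h,z}

Backward fixpoint:
  n0 li=∅ lo={h}
  n1 li={h} lo={h,z}
  n2 li={h} lo={b,h}
  n3 li={b,h} lo={b,h,i,z}
  n4 li={h,z} lo={h,z}
  n5 li={b,h,i,z} lo={b,h,i,z}
  n6 li={b,h,i,z} lo={b,h,i,z}
  n7 li={h,z} lo=∅

Interfere edges:
  b↔{h,i,z}
  d↔{h}
  h↔{b,d,i,v,z}
  i↔{b,h,z}
  v↔{h,z}
  z↔{b,h,i,v}

Colouring:
  clique {b,h,i,z} ⇒ need ≥ 4
  assign b→R2 d→R1 h→R0 i→R3 v→R2 z→R1 — no edge inside a register ⇒ χ ≤ 4
  χ = 4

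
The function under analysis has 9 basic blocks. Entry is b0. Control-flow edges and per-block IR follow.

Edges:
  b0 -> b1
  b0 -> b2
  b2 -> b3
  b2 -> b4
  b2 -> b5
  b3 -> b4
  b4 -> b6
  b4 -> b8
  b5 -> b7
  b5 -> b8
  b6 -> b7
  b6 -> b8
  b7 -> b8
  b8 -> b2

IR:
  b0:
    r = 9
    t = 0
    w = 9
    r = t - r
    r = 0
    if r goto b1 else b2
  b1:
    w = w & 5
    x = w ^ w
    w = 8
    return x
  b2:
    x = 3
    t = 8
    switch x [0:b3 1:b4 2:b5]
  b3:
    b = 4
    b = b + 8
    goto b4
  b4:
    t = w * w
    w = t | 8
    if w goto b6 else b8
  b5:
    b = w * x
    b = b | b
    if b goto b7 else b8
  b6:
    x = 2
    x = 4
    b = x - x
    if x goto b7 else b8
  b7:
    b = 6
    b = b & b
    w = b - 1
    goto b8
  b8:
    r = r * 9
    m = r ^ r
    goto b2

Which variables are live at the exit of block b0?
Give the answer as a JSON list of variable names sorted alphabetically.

Per-block:
  b0: def={r,t,w} ue=∅
  b1: def={w,x} ue={w}
  b2: def={t,x} ue=∅
  b3: def={b} ue=∅
  b4: def={t,w} ue={w}
  b5: def={b} ue={w,x}
  b6: def={b,x} ue=∅
  b7: def={b,w} ue=∅
  b8: def={m,r} ue={r}

Live sets:
  live b0: ∅→{r,w}
  live b1: {w}→∅
  live b2: {r,w}→{r,w,x}
  live b3: {r,w}→{r,w}
  live b4: {r,w}→{r,w}
  live b5: {r,w,x}→{r,w}
  live b6: {r,w}→{r,w}
  live b7: {r}→{r,w}
  live b8: {r,w}→{r,w}

live-out(b0) = ["r", "w"]

Answer: ["r", "w"]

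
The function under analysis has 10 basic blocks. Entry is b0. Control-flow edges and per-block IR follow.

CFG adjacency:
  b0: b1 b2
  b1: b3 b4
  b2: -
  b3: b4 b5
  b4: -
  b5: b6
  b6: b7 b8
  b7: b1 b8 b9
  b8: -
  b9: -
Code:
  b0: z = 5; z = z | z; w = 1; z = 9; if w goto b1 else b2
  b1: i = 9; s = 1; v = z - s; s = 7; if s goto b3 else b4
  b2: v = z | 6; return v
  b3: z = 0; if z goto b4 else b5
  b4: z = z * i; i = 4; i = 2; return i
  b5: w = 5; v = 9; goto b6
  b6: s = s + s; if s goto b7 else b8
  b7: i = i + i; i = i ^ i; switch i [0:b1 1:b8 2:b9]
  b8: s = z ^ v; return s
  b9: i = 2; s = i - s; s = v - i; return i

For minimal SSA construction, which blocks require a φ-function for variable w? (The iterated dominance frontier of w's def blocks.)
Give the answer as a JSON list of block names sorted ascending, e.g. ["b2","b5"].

idom tree: b1←b0 b2←b0 b3←b1 b4←b1 b5←b3 b6←b5 b7←b6 b8←b6 b9←b7
Dom∩ at merges:
  b1: preds {b0,b7}: {b0} ∩ {b0,b1,b3,b5,b6,b7} = {b0}; idom=b0
  b4: preds {b1,b3}: {b0,b1} ∩ {b0,b1,b3} = {b0,b1}; idom=b1
  b8: preds {b6,b7}: {b0,b1,b3,b5,b6} ∩ {b0,b1,b3,b5,b6,b7} = {b0,b1,b3,b5,b6}; idom=b6

Frontier:
  b1←b0: walk · to b0
  b1←b7: walk b7→b6→b5→b3→b1 to b0
  b4←b1: walk · to b1
  b4←b3: walk b3 to b1
  b8←b6: walk · to b6
  b8←b7: walk b7 to b6
  b0 → ∅
  b1 → {b1}
  b2 → ∅
  b3 → {b1,b4}
  b4 → ∅
  b5 → {b1}
  b6 → {b1}
  b7 → {b1,b8}
  b8 → ∅
  b9 → ∅

φ for w: defs {b0,b5}
  DF⁺ = {b1}

Answer: ["b1"]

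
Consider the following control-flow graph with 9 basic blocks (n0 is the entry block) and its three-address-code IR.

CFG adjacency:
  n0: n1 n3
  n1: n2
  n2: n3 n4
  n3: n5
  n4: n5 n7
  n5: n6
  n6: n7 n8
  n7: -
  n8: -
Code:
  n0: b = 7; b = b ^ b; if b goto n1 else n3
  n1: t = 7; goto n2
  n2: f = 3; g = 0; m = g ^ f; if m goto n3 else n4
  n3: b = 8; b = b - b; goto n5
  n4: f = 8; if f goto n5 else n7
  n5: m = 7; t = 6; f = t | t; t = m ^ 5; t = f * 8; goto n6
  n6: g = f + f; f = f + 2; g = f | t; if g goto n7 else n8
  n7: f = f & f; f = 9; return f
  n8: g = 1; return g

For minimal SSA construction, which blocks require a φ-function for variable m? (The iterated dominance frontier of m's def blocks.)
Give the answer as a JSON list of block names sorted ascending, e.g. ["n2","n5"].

idom tree: n1←n0 n2←n1 n3←n0 n4←n2 n5←n0 n6←n5 n7←n0 n8←n6
Join-block Dom:
  n3: preds {n0,n2}: {n0} ∩ {n0,n1,n2} = {n0}; idom=n0
  n5: preds {n3,n4}: {n0,n3} ∩ {n0,n1,n2,n4} = {n0}; idom=n0
  n7: preds {n4,n6}: {n0,n1,n2,n4} ∩ {n0,n5,n6} = {n0}; idom=n0

Frontier:
  join n3 pred n0: · stop@n0
  join n3 pred n2: n2→n1 stop@n0
  join n5 pred n3: n3 stop@n0
  join n5 pred n4: n4→n2→n1 stop@n0
  join n7 pred n4: n4→n2→n1 stop@n0
  join n7 pred n6: n6→n5 stop@n0
  n0: DF=∅
  n1: DF={n3,n5,n7}
  n2: DF={n3,n5,n7}
  n3: DF={n5}
  n4: DF={n5,n7}
  n5: DF={n7}
  n6: DF={n7}
  n7: DF=∅
  n8: DF=∅

φ for m: defs {n2,n5}
  DF⁺ = {n3,n5,n7}

Answer: ["n3", "n5", "n7"]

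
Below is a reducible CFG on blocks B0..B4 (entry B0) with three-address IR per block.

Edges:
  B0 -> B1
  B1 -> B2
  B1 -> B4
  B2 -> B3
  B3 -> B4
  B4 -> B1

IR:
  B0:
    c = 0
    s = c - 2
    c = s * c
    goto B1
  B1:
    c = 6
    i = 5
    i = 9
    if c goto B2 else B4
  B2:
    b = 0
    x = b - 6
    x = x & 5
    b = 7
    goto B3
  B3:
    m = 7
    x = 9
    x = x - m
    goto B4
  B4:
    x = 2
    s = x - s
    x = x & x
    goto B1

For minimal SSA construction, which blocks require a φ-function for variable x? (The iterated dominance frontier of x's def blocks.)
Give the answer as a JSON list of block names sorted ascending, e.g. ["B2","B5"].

Answer: ["B1", "B4"]

Analysis:
idom tree: B1←B0 B2←B1 B3←B2 B4←B1
Dom at joins:
  B1: preds {B0,B4}: {B0} ∩ {B0,B1,B4} = {B0}; idom=B0
  B4: preds {B1,B3}: {B0,B1} ∩ {B0,B1,B2,B3} = {B0,B1}; idom=B1

Frontier:
  join B1 pred B0: · stop@B0
  join B1 pred B4: B4→B1 stop@B0
  join B4 pred B1: · stop@B1
  join B4 pred B3: B3→B2 stop@B1
  DF(B0)=∅
  DF(B1)={B1}
  DF(B2)={B4}
  DF(B3)={B4}
  DF(B4)={B1}

φ for x: defs {B2,B3,B4}
  DF⁺ = {B1,B4}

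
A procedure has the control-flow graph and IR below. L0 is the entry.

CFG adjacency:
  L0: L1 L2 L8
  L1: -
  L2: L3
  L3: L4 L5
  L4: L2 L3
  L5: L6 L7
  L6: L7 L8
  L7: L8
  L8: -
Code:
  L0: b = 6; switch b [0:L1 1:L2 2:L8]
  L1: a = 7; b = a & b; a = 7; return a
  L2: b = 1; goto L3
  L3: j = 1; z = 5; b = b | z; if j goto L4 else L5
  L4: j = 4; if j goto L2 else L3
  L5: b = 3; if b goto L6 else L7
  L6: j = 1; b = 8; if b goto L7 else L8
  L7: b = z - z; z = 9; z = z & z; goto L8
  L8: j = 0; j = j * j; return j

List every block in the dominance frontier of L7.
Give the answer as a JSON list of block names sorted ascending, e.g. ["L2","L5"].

idom tree: L1←L0 L2←L0 L3←L2 L4←L3 L5←L3 L6←L5 L7←L5 L8←L0
Dom at joins:
  L2: preds {L0,L4}: {L0} ∩ {L0,L2,L3,L4} = {L0}; idom=L0
  L3: preds {L2,L4}: {L0,L2} ∩ {L0,L2,L3,L4} = {L0,L2}; idom=L2
  L7: preds {L5,L6}: {L0,L2,L3,L5} ∩ {L0,L2,L3,L5,L6} = {L0,L2,L3,L5}; idom=L5
  L8: preds {L0,L6,L7}: {L0} ∩ {L0,L2,L3,L5,L6} ∩ {L0,L2,L3,L5,L7} = {L0}; idom=L0

Frontier:
  L2←L0: walk · to L0
  L2←L4: walk L4→L3→L2 to L0
  L3←L2: walk · to L2
  L3←L4: walk L4→L3 to L2
  L7←L5: walk · to L5
  L7←L6: walk L6 to L5
  L8←L0: walk · to L0
  L8←L6: walk L6→L5→L3→L2 to L0
  L8←L7: walk L7→L5→L3→L2 to L0
  L0 → ∅
  L1 → ∅
  L2 → {L2,L8}
  L3 → {L2,L3,L8}
  L4 → {L2,L3}
  L5 → {L8}
  L6 → {L7,L8}
  L7 → {L8}
  L8 → ∅

DF(L7) = ["L8"]

Answer: ["L8"]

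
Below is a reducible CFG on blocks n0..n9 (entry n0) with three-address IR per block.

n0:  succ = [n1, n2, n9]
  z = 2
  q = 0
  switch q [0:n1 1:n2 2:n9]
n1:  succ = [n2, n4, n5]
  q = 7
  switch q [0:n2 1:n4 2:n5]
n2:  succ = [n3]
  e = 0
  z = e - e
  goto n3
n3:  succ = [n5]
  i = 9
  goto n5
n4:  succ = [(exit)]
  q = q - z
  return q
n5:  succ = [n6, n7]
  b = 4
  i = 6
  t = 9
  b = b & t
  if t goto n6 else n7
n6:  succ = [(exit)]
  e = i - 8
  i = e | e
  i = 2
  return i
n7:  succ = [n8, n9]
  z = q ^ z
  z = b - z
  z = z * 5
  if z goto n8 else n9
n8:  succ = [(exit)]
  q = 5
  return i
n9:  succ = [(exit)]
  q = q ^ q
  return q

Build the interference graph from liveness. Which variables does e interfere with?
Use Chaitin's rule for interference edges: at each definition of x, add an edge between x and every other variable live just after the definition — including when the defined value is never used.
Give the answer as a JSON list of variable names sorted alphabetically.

Answer: ["q"]

Derivation:
Per-block:
  n0 def {q,z} use ∅
  n1 def {q} use ∅
  n2 def {e,z} use ∅
  n3 def {i} use ∅
  n4 def {q} use {q,z}
  n5 def {b,i,t} use ∅
  n6 def {e,i} use {i}
  n7 def {z} use {b,q,z}
  n8 def {q} use {i}
  n9 def {q} use {q}

Backward fixpoint:
  live n0: ∅→{q,z}
  live n1: {z}→{q,z}
  live n2: {q}→{q,z}
  live n3: {q,z}→{q,z}
  live n4: {q,z}→∅
  live n5: {q,z}→{b,i,q,z}
  live n6: {i}→∅
  live n7: {b,i,q,z}→{i,q}
  live n8: {i}→∅
  live n9: {q}→∅

Conflict graph:
  b: {i,q,t,z}
  e: {q}
  i: {b,q,t,z}
  q: {b,e,i,t,z}
  t: {b,i,q,z}
  z: {b,i,q,t}

N(e) = ["q"]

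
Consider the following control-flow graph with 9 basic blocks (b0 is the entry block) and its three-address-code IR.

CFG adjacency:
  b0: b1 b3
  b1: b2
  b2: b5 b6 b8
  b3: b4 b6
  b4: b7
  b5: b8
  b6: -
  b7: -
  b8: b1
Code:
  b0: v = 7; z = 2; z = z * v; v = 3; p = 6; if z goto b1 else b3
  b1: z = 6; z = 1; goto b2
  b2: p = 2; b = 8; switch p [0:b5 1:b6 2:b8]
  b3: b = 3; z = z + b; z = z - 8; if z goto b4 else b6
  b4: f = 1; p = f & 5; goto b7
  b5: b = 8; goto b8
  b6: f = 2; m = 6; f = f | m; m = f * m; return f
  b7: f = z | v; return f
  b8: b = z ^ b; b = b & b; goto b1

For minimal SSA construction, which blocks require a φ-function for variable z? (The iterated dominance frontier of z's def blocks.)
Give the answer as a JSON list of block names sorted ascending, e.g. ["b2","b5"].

idom tree: b1←b0 b2←b1 b3←b0 b4←b3 b5←b2 b6←b0 b7←b4 b8←b2
Dom at joins:
  b1: preds {b0,b8}: {b0} ∩ {b0,b1,b2,b8} = {b0}; idom=b0
  b6: preds {b2,b3}: {b0,b1,b2} ∩ {b0,b3} = {b0}; idom=b0
  b8: preds {b2,b5}: {b0,b1,b2} ∩ {b0,b1,b2,b5} = {b0,b1,b2}; idom=b2

Frontier:
  join b1 pred b0: · stop@b0
  join b1 pred b8: b8→b2→b1 stop@b0
  join b6 pred b2: b2→b1 stop@b0
  join b6 pred b3: b3 stop@b0
  join b8 pred b2: · stop@b2
  join b8 pred b5: b5 stop@b2
  b0: DF=∅
  b1: DF={b1,b6}
  b2: DF={b1,b6}
  b3: DF={b6}
  b4: DF=∅
  b5: DF={b8}
  b6: DF=∅
  b7: DF=∅
  b8: DF={b1}

φ for z: defs {b0,b1,b3}
  DF⁺ = {b1,b6}

Answer: ["b1", "b6"]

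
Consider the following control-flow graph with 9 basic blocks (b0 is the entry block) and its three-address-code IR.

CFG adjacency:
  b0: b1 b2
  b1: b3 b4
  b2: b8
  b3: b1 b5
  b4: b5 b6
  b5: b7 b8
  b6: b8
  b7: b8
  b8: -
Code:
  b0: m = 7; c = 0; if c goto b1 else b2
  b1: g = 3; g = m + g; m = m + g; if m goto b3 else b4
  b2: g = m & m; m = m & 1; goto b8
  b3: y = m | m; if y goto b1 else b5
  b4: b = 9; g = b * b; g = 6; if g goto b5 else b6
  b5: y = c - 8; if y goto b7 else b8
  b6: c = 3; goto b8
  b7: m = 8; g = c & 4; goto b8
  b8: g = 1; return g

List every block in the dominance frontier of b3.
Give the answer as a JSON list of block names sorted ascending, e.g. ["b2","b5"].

idom tree: b1←b0 b2←b0 b3←b1 b4←b1 b5←b1 b6←b4 b7←b5 b8←b0
Join-block Dom:
  b1: preds {b0,b3}: {b0} ∩ {b0,b1,b3} = {b0}; idom=b0
  b5: preds {b3,b4}: {b0,b1,b3} ∩ {b0,b1,b4} = {b0,b1}; idom=b1
  b8: preds {b2,b5,b6,b7}: {b0,b2} ∩ {b0,b1,b5} ∩ {b0,b1,b4,b6} ∩ {b0,b1,b5,b7} = {b0}; idom=b0

Frontier:
  join b1 pred b0: · stop@b0
  join b1 pred b3: b3→b1 stop@b0
  join b5 pred b3: b3 stop@b1
  join b5 pred b4: b4 stop@b1
  join b8 pred b2: b2 stop@b0
  join b8 pred b5: b5→b1 stop@b0
  join b8 pred b6: b6→b4→b1 stop@b0
  join b8 pred b7: b7→b5→b1 stop@b0
  DF(b0)=∅
  DF(b1)={b1,b8}
  DF(b2)={b8}
  DF(b3)={b1,b5}
  DF(b4)={b5,b8}
  DF(b5)={b8}
  DF(b6)={b8}
  DF(b7)={b8}
  DF(b8)=∅

DF(b3) = ["b1", "b5"]

Answer: ["b1", "b5"]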